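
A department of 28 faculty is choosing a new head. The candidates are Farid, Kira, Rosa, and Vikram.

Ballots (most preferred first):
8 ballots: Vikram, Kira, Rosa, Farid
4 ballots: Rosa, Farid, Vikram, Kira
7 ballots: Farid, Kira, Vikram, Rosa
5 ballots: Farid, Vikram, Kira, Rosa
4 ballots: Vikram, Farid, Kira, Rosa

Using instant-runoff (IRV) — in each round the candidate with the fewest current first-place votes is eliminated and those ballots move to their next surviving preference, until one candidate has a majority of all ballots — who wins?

Round 1: Farid 12, Kira 0, Rosa 4, Vikram 12. Kira eliminated.
Round 2: Farid 12, Rosa 4, Vikram 12. Rosa eliminated.
Round 3: Farid 16, Vikram 12. Farid has a majority (≥15).

Farid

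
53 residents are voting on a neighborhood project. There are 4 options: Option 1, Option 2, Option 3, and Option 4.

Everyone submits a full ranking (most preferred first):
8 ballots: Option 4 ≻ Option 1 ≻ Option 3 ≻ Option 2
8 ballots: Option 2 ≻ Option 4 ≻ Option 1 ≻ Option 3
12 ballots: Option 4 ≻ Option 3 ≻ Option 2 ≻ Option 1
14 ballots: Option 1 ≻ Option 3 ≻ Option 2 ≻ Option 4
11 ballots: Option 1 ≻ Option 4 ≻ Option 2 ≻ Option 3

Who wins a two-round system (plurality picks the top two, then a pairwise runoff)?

Option 4

Round 1 first-place votes: Option 1 25, Option 2 8, Option 3 0, Option 4 20. Option 1 and Option 4 advance.
Runoff: Option 1 is ranked above Option 4 on 25 ballots, Option 4 above Option 1 on 28.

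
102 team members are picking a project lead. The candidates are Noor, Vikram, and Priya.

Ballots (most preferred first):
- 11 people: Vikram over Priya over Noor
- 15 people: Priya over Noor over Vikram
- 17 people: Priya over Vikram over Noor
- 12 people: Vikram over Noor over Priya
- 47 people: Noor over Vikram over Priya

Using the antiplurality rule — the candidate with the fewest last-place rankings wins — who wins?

Last-place votes: Noor 28, Vikram 15, Priya 59.

Vikram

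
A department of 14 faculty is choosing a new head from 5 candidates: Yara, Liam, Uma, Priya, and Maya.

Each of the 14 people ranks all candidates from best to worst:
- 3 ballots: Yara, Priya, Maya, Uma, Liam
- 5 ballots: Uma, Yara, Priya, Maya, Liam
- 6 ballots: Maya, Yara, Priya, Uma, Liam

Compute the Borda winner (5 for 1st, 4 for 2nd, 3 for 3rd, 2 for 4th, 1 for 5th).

Yara: 3×5 + 5×4 + 6×4 = 59
Liam: 3×1 + 5×1 + 6×1 = 14
Uma: 3×2 + 5×5 + 6×2 = 43
Priya: 3×4 + 5×3 + 6×3 = 45
Maya: 3×3 + 5×2 + 6×5 = 49

Yara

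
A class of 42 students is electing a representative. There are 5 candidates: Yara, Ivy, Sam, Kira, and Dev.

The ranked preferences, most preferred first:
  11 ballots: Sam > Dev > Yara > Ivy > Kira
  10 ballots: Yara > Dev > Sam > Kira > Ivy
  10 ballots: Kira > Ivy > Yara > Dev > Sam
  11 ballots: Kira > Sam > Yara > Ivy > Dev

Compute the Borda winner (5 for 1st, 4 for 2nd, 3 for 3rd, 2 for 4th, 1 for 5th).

Yara

Yara: 11×3 + 10×5 + 10×3 + 11×3 = 146
Ivy: 11×2 + 10×1 + 10×4 + 11×2 = 94
Sam: 11×5 + 10×3 + 10×1 + 11×4 = 139
Kira: 11×1 + 10×2 + 10×5 + 11×5 = 136
Dev: 11×4 + 10×4 + 10×2 + 11×1 = 115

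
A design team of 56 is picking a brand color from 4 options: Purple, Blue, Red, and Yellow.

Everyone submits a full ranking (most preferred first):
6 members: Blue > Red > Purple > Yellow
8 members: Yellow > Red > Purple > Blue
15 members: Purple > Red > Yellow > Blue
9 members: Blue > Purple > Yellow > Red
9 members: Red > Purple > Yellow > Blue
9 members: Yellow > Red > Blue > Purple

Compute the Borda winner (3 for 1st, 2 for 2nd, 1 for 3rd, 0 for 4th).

Red

Purple: 6×1 + 8×1 + 15×3 + 9×2 + 9×2 + 9×0 = 95
Blue: 6×3 + 8×0 + 15×0 + 9×3 + 9×0 + 9×1 = 54
Red: 6×2 + 8×2 + 15×2 + 9×0 + 9×3 + 9×2 = 103
Yellow: 6×0 + 8×3 + 15×1 + 9×1 + 9×1 + 9×3 = 84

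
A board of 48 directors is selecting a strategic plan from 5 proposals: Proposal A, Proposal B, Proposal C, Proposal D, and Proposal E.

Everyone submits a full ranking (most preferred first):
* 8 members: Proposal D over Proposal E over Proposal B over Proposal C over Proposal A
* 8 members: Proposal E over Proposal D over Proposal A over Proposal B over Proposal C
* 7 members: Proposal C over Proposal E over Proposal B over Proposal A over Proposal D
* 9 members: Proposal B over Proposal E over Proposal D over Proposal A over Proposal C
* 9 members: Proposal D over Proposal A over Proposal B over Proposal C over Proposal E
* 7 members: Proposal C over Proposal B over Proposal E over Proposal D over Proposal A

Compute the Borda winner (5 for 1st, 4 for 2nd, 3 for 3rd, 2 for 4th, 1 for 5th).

Proposal E

Proposal A: 8×1 + 8×3 + 7×2 + 9×2 + 9×4 + 7×1 = 107
Proposal B: 8×3 + 8×2 + 7×3 + 9×5 + 9×3 + 7×4 = 161
Proposal C: 8×2 + 8×1 + 7×5 + 9×1 + 9×2 + 7×5 = 121
Proposal D: 8×5 + 8×4 + 7×1 + 9×3 + 9×5 + 7×2 = 165
Proposal E: 8×4 + 8×5 + 7×4 + 9×4 + 9×1 + 7×3 = 166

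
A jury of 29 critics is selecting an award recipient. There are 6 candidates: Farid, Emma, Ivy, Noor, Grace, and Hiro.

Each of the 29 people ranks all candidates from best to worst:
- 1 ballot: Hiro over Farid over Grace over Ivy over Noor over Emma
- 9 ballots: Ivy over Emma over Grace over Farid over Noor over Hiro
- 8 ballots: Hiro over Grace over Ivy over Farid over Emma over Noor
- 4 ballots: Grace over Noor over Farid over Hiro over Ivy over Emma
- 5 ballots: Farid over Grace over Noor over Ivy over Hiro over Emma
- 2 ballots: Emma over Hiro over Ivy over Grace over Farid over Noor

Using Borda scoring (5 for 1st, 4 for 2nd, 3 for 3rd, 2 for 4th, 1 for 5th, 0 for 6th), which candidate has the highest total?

Grace

Farid: 1×4 + 9×2 + 8×2 + 4×3 + 5×5 + 2×1 = 77
Emma: 1×0 + 9×4 + 8×1 + 4×0 + 5×0 + 2×5 = 54
Ivy: 1×2 + 9×5 + 8×3 + 4×1 + 5×2 + 2×3 = 91
Noor: 1×1 + 9×1 + 8×0 + 4×4 + 5×3 + 2×0 = 41
Grace: 1×3 + 9×3 + 8×4 + 4×5 + 5×4 + 2×2 = 106
Hiro: 1×5 + 9×0 + 8×5 + 4×2 + 5×1 + 2×4 = 66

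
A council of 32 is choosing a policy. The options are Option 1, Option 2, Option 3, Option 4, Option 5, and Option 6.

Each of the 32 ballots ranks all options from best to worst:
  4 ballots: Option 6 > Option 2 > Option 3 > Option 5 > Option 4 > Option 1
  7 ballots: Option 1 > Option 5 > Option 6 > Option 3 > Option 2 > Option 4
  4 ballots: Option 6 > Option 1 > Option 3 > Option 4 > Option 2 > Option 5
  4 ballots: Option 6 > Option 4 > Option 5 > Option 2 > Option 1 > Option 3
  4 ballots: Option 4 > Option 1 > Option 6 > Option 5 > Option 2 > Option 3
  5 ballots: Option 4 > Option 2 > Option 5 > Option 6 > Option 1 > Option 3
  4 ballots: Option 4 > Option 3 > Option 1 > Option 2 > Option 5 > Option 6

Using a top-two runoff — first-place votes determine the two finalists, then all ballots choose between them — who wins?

Round 1 first-place votes: Option 1 7, Option 2 0, Option 3 0, Option 4 13, Option 5 0, Option 6 12. Option 4 and Option 6 advance.
Runoff: Option 4 is ranked above Option 6 on 13 ballots, Option 6 above Option 4 on 19.

Option 6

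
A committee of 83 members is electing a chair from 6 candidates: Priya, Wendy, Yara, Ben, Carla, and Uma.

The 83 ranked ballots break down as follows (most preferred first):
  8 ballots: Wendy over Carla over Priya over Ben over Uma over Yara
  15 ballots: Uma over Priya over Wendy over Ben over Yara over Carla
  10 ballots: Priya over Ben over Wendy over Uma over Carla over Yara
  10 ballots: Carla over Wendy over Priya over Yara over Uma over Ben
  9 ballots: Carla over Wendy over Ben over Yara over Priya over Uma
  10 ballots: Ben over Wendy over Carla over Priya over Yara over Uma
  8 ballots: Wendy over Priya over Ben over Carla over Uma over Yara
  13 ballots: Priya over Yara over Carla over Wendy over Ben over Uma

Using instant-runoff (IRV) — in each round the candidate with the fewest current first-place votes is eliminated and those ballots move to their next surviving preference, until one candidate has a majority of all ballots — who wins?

Wendy

Round 1: Priya 23, Wendy 16, Yara 0, Ben 10, Carla 19, Uma 15. Yara eliminated.
Round 2: Priya 23, Wendy 16, Ben 10, Carla 19, Uma 15. Ben eliminated.
Round 3: Priya 23, Wendy 26, Carla 19, Uma 15. Uma eliminated.
Round 4: Priya 38, Wendy 26, Carla 19. Carla eliminated.
Round 5: Priya 38, Wendy 45. Wendy has a majority (≥42).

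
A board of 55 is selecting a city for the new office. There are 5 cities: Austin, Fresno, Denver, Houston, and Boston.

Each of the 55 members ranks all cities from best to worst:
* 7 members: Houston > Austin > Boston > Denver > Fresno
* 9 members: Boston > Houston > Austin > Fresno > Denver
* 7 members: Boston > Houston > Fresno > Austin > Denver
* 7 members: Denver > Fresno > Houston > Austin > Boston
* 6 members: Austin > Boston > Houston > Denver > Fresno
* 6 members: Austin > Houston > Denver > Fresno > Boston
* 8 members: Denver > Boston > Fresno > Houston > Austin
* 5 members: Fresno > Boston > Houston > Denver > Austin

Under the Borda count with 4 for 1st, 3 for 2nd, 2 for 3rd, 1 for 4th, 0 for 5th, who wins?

Houston

Austin: 7×3 + 9×2 + 7×1 + 7×1 + 6×4 + 6×4 + 8×0 + 5×0 = 101
Fresno: 7×0 + 9×1 + 7×2 + 7×3 + 6×0 + 6×1 + 8×2 + 5×4 = 86
Denver: 7×1 + 9×0 + 7×0 + 7×4 + 6×1 + 6×2 + 8×4 + 5×1 = 90
Houston: 7×4 + 9×3 + 7×3 + 7×2 + 6×2 + 6×3 + 8×1 + 5×2 = 138
Boston: 7×2 + 9×4 + 7×4 + 7×0 + 6×3 + 6×0 + 8×3 + 5×3 = 135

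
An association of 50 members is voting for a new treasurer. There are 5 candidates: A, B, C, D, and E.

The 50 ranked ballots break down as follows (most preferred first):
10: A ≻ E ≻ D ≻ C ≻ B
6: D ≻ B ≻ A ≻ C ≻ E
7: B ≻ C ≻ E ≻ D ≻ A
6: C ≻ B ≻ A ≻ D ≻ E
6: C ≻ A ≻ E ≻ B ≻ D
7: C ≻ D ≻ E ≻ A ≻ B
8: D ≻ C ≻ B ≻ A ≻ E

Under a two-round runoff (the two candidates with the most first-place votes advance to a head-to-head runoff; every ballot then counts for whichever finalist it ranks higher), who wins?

Round 1 first-place votes: A 10, B 7, C 19, D 14, E 0. C and D advance.
Runoff: C is ranked above D on 26 ballots, D above C on 24.

C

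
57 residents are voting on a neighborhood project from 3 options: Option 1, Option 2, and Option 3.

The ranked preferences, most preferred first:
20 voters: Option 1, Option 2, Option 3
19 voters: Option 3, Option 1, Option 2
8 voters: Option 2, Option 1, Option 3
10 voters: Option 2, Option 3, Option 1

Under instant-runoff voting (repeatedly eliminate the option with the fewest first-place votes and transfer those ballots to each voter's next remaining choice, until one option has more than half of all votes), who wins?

Option 3

Round 1: Option 1 20, Option 2 18, Option 3 19. Option 2 eliminated.
Round 2: Option 1 28, Option 3 29. Option 3 has a majority (≥29).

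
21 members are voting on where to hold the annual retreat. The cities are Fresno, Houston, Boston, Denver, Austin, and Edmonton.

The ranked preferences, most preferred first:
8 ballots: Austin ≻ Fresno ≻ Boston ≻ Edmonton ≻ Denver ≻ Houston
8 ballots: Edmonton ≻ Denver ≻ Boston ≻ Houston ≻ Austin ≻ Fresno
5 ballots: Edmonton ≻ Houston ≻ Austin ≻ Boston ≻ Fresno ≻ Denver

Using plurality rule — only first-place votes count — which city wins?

Edmonton

First-place votes: Fresno 0, Houston 0, Boston 0, Denver 0, Austin 8, Edmonton 13.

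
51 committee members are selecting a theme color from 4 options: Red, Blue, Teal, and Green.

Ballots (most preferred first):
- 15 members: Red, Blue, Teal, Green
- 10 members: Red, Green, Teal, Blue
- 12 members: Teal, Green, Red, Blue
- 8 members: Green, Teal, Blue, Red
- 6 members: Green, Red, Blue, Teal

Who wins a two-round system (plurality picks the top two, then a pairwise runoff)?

Green

Round 1 first-place votes: Red 25, Blue 0, Teal 12, Green 14. Red and Green advance.
Runoff: Red is ranked above Green on 25 ballots, Green above Red on 26.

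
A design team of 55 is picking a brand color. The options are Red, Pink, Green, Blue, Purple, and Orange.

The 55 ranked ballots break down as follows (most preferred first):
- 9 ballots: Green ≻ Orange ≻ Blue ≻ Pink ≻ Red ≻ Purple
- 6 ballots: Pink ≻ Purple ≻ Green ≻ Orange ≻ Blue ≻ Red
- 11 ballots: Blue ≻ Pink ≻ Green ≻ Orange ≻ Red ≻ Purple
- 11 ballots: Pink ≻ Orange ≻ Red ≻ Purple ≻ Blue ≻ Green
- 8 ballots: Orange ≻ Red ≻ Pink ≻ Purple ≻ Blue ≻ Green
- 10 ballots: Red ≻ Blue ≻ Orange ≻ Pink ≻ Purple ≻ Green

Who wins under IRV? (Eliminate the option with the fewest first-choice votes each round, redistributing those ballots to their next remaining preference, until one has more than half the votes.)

Round 1: Red 10, Pink 17, Green 9, Blue 11, Purple 0, Orange 8. Purple eliminated.
Round 2: Red 10, Pink 17, Green 9, Blue 11, Orange 8. Orange eliminated.
Round 3: Red 18, Pink 17, Green 9, Blue 11. Green eliminated.
Round 4: Red 18, Pink 17, Blue 20. Pink eliminated.
Round 5: Red 29, Blue 26. Red has a majority (≥28).

Red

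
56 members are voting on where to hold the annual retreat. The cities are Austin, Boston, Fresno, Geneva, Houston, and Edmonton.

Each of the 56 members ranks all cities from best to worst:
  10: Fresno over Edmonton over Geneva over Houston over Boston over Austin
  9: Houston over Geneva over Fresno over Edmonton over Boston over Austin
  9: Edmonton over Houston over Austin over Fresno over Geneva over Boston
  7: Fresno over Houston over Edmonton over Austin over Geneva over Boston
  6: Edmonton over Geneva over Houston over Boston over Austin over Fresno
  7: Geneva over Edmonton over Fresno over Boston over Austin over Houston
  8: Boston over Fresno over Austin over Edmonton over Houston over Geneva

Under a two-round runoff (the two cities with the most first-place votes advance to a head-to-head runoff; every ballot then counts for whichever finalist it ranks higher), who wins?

Round 1 first-place votes: Austin 0, Boston 8, Fresno 17, Geneva 7, Houston 9, Edmonton 15. Fresno and Edmonton advance.
Runoff: Fresno is ranked above Edmonton on 34 ballots, Edmonton above Fresno on 22.

Fresno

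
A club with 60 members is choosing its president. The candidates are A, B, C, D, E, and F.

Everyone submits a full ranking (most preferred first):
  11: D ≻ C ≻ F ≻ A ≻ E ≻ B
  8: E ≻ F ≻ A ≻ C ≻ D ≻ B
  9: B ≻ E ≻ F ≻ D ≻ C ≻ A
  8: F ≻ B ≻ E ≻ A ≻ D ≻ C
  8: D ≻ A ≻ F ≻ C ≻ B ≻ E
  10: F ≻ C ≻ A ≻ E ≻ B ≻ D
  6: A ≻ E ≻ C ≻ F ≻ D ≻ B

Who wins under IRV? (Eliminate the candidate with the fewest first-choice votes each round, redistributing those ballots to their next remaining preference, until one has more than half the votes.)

Round 1: A 6, B 9, C 0, D 19, E 8, F 18. C eliminated.
Round 2: A 6, B 9, D 19, E 8, F 18. A eliminated.
Round 3: B 9, D 19, E 14, F 18. B eliminated.
Round 4: D 19, E 23, F 18. F eliminated.
Round 5: D 19, E 41. E has a majority (≥31).

E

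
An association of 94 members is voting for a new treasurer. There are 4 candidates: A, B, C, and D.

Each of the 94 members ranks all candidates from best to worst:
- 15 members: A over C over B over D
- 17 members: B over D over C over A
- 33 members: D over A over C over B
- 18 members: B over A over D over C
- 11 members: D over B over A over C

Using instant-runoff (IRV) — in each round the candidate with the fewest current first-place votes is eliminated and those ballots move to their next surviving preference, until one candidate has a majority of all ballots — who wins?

B

Round 1: A 15, B 35, C 0, D 44. C eliminated.
Round 2: A 15, B 35, D 44. A eliminated.
Round 3: B 50, D 44. B has a majority (≥48).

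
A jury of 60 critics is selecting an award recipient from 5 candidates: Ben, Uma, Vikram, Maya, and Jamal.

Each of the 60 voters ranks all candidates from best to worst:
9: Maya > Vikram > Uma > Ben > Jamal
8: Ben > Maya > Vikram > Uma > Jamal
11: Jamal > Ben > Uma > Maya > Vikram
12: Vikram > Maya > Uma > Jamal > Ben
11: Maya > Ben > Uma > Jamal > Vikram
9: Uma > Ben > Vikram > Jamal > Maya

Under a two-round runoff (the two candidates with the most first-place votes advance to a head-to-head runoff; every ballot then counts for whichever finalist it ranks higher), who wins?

Maya

Round 1 first-place votes: Ben 8, Uma 9, Vikram 12, Maya 20, Jamal 11. Maya and Vikram advance.
Runoff: Maya is ranked above Vikram on 39 ballots, Vikram above Maya on 21.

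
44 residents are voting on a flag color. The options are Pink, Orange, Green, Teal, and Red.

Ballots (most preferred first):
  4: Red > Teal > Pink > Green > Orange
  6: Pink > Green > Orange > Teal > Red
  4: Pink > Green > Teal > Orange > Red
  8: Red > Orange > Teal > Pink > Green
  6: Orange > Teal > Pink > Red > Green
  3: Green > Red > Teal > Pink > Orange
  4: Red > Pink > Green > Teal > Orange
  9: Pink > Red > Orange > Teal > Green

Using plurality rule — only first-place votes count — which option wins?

Pink

First-place votes: Pink 19, Orange 6, Green 3, Teal 0, Red 16.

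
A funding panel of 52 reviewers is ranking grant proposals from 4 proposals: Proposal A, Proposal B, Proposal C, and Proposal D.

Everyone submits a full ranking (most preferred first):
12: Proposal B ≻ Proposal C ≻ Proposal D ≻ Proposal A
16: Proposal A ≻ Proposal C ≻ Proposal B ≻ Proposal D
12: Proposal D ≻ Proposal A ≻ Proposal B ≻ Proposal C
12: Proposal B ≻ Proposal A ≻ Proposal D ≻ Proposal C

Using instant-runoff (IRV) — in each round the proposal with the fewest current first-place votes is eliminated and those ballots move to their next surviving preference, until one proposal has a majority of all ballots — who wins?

Round 1: Proposal A 16, Proposal B 24, Proposal C 0, Proposal D 12. Proposal C eliminated.
Round 2: Proposal A 16, Proposal B 24, Proposal D 12. Proposal D eliminated.
Round 3: Proposal A 28, Proposal B 24. Proposal A has a majority (≥27).

Proposal A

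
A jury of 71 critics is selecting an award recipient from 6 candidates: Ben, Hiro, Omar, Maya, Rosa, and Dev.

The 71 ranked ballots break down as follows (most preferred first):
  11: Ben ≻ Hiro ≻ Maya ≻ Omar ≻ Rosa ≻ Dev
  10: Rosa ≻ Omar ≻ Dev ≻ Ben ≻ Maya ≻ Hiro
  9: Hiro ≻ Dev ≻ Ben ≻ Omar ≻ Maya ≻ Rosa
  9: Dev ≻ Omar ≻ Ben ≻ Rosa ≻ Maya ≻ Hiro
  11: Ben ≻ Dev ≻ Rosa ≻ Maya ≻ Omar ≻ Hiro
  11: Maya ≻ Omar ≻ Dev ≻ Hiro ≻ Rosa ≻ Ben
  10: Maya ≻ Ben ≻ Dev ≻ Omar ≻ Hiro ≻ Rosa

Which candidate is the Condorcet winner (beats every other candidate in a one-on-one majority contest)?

Dev vs Ben: 39–32
Dev vs Hiro: 51–20
Dev vs Omar: 39–32
Dev vs Maya: 39–32
Dev vs Rosa: 50–21
Dev beats every other candidate.

Dev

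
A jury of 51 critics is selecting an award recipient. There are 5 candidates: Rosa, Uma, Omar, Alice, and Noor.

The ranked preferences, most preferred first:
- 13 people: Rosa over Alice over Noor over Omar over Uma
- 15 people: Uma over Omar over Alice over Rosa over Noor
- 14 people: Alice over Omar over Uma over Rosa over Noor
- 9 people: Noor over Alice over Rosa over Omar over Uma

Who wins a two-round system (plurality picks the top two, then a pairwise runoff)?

Alice

Round 1 first-place votes: Rosa 13, Uma 15, Omar 0, Alice 14, Noor 9. Uma and Alice advance.
Runoff: Uma is ranked above Alice on 15 ballots, Alice above Uma on 36.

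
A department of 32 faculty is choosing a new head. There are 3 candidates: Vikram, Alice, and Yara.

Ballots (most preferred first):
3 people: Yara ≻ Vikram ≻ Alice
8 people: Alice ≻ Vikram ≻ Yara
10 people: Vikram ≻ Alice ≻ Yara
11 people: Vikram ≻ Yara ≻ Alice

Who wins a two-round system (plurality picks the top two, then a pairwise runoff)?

Round 1 first-place votes: Vikram 21, Alice 8, Yara 3. Vikram and Alice advance.
Runoff: Vikram is ranked above Alice on 24 ballots, Alice above Vikram on 8.

Vikram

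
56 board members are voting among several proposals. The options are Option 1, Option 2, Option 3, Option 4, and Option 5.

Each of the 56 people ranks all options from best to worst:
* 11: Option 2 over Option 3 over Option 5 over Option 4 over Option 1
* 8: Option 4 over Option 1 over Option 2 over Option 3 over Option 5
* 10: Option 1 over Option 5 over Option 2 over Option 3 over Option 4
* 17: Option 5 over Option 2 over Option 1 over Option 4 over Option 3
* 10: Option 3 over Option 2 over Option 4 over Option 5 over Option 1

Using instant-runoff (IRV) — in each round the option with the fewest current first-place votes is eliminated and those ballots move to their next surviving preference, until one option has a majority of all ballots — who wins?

Round 1: Option 1 10, Option 2 11, Option 3 10, Option 4 8, Option 5 17. Option 4 eliminated.
Round 2: Option 1 18, Option 2 11, Option 3 10, Option 5 17. Option 3 eliminated.
Round 3: Option 1 18, Option 2 21, Option 5 17. Option 5 eliminated.
Round 4: Option 1 18, Option 2 38. Option 2 has a majority (≥29).

Option 2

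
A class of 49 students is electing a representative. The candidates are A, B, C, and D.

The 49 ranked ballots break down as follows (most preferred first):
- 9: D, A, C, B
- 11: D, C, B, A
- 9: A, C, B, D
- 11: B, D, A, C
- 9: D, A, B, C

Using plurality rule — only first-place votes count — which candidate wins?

First-place votes: A 9, B 11, C 0, D 29.

D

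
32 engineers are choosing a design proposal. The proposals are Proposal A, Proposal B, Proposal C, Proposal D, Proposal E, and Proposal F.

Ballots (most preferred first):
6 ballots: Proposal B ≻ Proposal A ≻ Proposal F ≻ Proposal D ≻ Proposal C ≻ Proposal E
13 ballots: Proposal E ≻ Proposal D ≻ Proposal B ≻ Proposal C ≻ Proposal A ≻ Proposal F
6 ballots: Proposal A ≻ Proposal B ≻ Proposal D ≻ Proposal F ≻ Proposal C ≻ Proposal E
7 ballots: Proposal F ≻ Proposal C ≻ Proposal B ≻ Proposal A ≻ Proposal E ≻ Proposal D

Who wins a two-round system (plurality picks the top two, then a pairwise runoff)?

Proposal F

Round 1 first-place votes: Proposal A 6, Proposal B 6, Proposal C 0, Proposal D 0, Proposal E 13, Proposal F 7. Proposal E and Proposal F advance.
Runoff: Proposal E is ranked above Proposal F on 13 ballots, Proposal F above Proposal E on 19.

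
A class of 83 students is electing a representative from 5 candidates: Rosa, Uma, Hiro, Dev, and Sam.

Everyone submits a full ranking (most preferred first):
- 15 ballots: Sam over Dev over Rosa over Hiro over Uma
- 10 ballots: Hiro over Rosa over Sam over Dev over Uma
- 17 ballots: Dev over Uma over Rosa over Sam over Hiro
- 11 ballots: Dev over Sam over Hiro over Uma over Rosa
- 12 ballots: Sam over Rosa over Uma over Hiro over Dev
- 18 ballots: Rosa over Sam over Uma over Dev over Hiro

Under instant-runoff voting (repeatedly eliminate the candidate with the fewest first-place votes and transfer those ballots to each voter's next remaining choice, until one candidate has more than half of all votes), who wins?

Dev

Round 1: Rosa 18, Uma 0, Hiro 10, Dev 28, Sam 27. Uma eliminated.
Round 2: Rosa 18, Hiro 10, Dev 28, Sam 27. Hiro eliminated.
Round 3: Rosa 28, Dev 28, Sam 27. Sam eliminated.
Round 4: Rosa 40, Dev 43. Dev has a majority (≥42).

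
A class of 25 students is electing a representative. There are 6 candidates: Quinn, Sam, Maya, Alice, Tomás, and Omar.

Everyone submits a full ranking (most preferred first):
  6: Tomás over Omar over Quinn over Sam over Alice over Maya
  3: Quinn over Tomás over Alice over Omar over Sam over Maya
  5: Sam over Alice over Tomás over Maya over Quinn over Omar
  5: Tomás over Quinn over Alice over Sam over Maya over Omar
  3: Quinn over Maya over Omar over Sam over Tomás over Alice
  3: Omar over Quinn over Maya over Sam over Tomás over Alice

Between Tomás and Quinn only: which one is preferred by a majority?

Tomás

Tomás is ranked above Quinn on 16 ballots; Quinn above Tomás on 9.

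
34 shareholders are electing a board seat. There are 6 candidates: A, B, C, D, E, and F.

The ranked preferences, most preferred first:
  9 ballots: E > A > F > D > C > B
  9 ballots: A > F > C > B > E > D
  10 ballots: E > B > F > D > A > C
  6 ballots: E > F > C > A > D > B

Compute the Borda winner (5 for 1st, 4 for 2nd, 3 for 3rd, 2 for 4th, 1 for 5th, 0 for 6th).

A: 9×4 + 9×5 + 10×1 + 6×2 = 103
B: 9×0 + 9×2 + 10×4 + 6×0 = 58
C: 9×1 + 9×3 + 10×0 + 6×3 = 54
D: 9×2 + 9×0 + 10×2 + 6×1 = 44
E: 9×5 + 9×1 + 10×5 + 6×5 = 134
F: 9×3 + 9×4 + 10×3 + 6×4 = 117

E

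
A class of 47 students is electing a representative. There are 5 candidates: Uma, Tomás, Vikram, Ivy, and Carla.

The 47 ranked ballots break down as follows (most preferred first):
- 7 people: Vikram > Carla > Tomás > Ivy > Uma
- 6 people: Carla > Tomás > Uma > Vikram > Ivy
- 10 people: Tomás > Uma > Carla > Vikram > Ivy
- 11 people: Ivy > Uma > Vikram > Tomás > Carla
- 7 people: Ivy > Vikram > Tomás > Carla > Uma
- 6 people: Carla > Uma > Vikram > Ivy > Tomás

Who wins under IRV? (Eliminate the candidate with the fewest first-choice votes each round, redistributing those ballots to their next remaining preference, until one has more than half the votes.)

Round 1: Uma 0, Tomás 10, Vikram 7, Ivy 18, Carla 12. Uma eliminated.
Round 2: Tomás 10, Vikram 7, Ivy 18, Carla 12. Vikram eliminated.
Round 3: Tomás 10, Ivy 18, Carla 19. Tomás eliminated.
Round 4: Ivy 18, Carla 29. Carla has a majority (≥24).

Carla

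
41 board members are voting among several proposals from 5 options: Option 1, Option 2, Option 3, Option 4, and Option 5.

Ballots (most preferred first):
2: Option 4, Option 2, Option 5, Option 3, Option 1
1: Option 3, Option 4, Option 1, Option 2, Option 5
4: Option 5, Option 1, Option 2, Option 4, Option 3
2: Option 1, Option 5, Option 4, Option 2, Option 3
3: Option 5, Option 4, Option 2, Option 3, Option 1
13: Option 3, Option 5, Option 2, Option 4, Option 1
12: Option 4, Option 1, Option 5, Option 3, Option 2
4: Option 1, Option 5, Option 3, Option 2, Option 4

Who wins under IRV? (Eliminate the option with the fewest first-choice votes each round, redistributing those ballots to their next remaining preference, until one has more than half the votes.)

Round 1: Option 1 6, Option 2 0, Option 3 14, Option 4 14, Option 5 7. Option 2 eliminated.
Round 2: Option 1 6, Option 3 14, Option 4 14, Option 5 7. Option 1 eliminated.
Round 3: Option 3 14, Option 4 14, Option 5 13. Option 5 eliminated.
Round 4: Option 3 18, Option 4 23. Option 4 has a majority (≥21).

Option 4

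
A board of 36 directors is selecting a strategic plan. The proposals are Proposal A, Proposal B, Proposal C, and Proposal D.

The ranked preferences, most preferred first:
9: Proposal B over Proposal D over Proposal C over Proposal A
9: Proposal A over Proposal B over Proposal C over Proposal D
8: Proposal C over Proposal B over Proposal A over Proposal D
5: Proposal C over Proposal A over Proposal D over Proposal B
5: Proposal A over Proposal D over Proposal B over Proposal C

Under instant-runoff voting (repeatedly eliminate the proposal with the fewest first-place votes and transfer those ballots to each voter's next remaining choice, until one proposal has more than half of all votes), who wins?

Round 1: Proposal A 14, Proposal B 9, Proposal C 13, Proposal D 0. Proposal D eliminated.
Round 2: Proposal A 14, Proposal B 9, Proposal C 13. Proposal B eliminated.
Round 3: Proposal A 14, Proposal C 22. Proposal C has a majority (≥19).

Proposal C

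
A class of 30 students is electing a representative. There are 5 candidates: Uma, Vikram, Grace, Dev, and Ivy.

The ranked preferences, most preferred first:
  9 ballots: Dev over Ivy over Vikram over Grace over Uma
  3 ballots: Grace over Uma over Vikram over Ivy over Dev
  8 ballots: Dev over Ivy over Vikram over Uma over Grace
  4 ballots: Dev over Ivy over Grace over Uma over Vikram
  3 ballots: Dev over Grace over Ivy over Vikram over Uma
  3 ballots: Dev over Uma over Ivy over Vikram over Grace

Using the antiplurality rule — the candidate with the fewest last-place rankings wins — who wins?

Ivy

Last-place votes: Uma 12, Vikram 4, Grace 11, Dev 3, Ivy 0.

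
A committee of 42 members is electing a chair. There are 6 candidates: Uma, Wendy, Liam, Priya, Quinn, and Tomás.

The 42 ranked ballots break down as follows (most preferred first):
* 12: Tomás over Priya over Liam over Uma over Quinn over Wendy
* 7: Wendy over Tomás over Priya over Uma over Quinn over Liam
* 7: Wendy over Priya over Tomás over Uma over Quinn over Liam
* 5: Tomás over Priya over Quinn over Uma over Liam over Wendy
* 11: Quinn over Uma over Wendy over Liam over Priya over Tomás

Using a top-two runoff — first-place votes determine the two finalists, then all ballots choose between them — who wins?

Wendy

Round 1 first-place votes: Uma 0, Wendy 14, Liam 0, Priya 0, Quinn 11, Tomás 17. Tomás and Wendy advance.
Runoff: Tomás is ranked above Wendy on 17 ballots, Wendy above Tomás on 25.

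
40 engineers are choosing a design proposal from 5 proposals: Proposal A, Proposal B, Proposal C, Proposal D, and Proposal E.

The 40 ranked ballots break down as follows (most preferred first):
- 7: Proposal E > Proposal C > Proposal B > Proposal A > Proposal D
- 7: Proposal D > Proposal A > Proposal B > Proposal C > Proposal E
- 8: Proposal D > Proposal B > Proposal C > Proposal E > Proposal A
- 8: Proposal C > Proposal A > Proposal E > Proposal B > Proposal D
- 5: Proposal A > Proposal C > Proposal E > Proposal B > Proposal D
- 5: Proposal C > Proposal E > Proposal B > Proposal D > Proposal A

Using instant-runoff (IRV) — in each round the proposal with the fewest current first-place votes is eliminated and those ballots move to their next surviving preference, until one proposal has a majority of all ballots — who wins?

Proposal C

Round 1: Proposal A 5, Proposal B 0, Proposal C 13, Proposal D 15, Proposal E 7. Proposal B eliminated.
Round 2: Proposal A 5, Proposal C 13, Proposal D 15, Proposal E 7. Proposal A eliminated.
Round 3: Proposal C 18, Proposal D 15, Proposal E 7. Proposal E eliminated.
Round 4: Proposal C 25, Proposal D 15. Proposal C has a majority (≥21).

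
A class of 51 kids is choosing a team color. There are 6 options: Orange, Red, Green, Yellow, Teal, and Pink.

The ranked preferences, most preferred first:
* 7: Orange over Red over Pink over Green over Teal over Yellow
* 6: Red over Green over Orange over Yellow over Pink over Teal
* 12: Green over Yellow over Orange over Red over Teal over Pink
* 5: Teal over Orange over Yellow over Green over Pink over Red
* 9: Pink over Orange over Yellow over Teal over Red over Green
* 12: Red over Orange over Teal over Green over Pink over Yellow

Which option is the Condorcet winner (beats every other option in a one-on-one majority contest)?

Orange vs Red: 33–18
Orange vs Green: 33–18
Orange vs Yellow: 39–12
Orange vs Teal: 46–5
Orange vs Pink: 42–9
Orange beats every other option.

Orange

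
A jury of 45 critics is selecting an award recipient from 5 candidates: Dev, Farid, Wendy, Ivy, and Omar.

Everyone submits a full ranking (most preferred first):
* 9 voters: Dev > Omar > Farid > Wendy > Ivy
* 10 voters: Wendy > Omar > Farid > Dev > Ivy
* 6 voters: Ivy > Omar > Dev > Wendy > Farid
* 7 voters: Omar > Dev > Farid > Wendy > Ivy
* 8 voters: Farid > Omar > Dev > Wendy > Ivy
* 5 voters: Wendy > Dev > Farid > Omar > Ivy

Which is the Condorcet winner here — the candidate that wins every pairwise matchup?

Omar vs Dev: 31–14
Omar vs Farid: 32–13
Omar vs Wendy: 30–15
Omar vs Ivy: 39–6
Omar beats every other candidate.

Omar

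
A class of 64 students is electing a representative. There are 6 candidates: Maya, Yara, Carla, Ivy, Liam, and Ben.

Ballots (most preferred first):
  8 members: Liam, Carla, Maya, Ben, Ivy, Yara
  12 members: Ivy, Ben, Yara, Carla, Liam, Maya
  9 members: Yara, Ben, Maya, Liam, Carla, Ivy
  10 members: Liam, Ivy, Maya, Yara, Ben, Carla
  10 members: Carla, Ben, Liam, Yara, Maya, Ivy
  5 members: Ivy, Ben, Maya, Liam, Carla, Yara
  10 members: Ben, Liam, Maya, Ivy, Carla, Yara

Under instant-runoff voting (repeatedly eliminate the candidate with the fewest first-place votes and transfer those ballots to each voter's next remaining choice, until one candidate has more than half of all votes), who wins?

Ben

Round 1: Maya 0, Yara 9, Carla 10, Ivy 17, Liam 18, Ben 10. Maya eliminated.
Round 2: Yara 9, Carla 10, Ivy 17, Liam 18, Ben 10. Yara eliminated.
Round 3: Carla 10, Ivy 17, Liam 18, Ben 19. Carla eliminated.
Round 4: Ivy 17, Liam 18, Ben 29. Ivy eliminated.
Round 5: Liam 18, Ben 46. Ben has a majority (≥33).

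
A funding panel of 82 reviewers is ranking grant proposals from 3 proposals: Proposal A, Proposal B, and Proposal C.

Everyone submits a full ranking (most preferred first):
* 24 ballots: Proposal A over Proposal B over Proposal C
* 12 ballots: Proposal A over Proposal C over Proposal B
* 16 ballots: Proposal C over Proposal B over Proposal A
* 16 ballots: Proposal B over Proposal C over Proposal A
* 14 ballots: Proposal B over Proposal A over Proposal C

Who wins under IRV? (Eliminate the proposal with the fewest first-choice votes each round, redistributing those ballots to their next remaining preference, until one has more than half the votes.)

Proposal B

Round 1: Proposal A 36, Proposal B 30, Proposal C 16. Proposal C eliminated.
Round 2: Proposal A 36, Proposal B 46. Proposal B has a majority (≥42).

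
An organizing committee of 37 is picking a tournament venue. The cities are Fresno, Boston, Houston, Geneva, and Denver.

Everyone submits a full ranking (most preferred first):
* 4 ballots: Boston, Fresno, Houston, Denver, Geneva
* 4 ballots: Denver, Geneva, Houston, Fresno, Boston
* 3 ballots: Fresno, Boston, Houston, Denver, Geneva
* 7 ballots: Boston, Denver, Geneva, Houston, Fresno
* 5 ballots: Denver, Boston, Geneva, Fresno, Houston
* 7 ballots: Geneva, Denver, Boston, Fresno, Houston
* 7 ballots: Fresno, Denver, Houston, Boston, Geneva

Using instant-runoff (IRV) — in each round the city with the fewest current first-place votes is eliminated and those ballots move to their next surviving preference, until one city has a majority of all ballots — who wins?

Denver

Round 1: Fresno 10, Boston 11, Houston 0, Geneva 7, Denver 9. Houston eliminated.
Round 2: Fresno 10, Boston 11, Geneva 7, Denver 9. Geneva eliminated.
Round 3: Fresno 10, Boston 11, Denver 16. Fresno eliminated.
Round 4: Boston 14, Denver 23. Denver has a majority (≥19).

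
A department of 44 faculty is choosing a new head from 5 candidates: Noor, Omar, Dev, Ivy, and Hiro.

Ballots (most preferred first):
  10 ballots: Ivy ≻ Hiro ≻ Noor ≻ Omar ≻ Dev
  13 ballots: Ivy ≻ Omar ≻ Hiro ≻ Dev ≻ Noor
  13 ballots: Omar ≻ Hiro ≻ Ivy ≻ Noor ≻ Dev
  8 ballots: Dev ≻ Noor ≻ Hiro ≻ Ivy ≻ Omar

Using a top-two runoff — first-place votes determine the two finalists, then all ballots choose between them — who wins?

Ivy

Round 1 first-place votes: Noor 0, Omar 13, Dev 8, Ivy 23, Hiro 0. Ivy and Omar advance.
Runoff: Ivy is ranked above Omar on 31 ballots, Omar above Ivy on 13.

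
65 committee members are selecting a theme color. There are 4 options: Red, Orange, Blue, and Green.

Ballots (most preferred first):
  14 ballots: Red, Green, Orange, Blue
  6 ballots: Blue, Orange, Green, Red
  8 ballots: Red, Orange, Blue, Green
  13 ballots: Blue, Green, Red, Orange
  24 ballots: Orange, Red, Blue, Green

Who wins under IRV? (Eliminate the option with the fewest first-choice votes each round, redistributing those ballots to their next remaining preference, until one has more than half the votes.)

Red

Round 1: Red 22, Orange 24, Blue 19, Green 0. Green eliminated.
Round 2: Red 22, Orange 24, Blue 19. Blue eliminated.
Round 3: Red 35, Orange 30. Red has a majority (≥33).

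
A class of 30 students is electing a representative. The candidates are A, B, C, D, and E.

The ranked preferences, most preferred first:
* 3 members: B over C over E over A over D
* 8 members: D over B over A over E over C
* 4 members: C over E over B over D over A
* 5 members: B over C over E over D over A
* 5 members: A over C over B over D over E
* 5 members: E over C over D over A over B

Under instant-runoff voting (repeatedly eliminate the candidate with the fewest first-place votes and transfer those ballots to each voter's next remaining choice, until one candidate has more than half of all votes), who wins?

Round 1: A 5, B 8, C 4, D 8, E 5. C eliminated.
Round 2: A 5, B 8, D 8, E 9. A eliminated.
Round 3: B 13, D 8, E 9. D eliminated.
Round 4: B 21, E 9. B has a majority (≥16).

B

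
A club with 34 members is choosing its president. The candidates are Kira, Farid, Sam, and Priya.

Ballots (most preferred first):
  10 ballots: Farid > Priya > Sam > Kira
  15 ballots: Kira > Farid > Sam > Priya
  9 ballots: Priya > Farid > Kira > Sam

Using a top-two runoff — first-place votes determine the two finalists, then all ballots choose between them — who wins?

Farid

Round 1 first-place votes: Kira 15, Farid 10, Sam 0, Priya 9. Kira and Farid advance.
Runoff: Kira is ranked above Farid on 15 ballots, Farid above Kira on 19.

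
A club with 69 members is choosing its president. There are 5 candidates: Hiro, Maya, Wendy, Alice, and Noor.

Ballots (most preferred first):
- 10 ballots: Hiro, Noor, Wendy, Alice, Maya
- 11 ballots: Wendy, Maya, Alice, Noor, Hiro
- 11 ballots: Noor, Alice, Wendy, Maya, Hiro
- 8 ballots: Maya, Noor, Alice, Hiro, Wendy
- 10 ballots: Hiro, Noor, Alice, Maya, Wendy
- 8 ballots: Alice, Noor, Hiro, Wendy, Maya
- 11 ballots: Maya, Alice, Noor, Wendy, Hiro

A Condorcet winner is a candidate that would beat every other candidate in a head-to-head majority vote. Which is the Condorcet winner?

Noor

Noor vs Hiro: 49–20
Noor vs Maya: 39–30
Noor vs Wendy: 58–11
Noor vs Alice: 39–30
Noor beats every other candidate.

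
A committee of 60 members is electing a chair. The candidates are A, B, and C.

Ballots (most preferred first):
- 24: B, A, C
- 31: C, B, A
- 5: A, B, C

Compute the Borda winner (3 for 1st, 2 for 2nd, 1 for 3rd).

B

A: 24×2 + 31×1 + 5×3 = 94
B: 24×3 + 31×2 + 5×2 = 144
C: 24×1 + 31×3 + 5×1 = 122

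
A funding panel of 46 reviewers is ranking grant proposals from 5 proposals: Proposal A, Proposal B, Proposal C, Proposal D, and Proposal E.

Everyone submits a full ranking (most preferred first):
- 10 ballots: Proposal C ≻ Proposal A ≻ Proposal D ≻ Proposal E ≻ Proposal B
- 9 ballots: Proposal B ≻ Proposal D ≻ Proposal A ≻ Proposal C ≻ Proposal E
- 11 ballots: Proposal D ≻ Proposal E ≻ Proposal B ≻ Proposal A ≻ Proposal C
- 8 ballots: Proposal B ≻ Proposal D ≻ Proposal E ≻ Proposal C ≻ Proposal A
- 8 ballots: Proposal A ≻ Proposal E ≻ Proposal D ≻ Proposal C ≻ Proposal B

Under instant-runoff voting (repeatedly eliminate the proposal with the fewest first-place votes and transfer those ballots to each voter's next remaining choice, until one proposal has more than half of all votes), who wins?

Proposal D

Round 1: Proposal A 8, Proposal B 17, Proposal C 10, Proposal D 11, Proposal E 0. Proposal E eliminated.
Round 2: Proposal A 8, Proposal B 17, Proposal C 10, Proposal D 11. Proposal A eliminated.
Round 3: Proposal B 17, Proposal C 10, Proposal D 19. Proposal C eliminated.
Round 4: Proposal B 17, Proposal D 29. Proposal D has a majority (≥24).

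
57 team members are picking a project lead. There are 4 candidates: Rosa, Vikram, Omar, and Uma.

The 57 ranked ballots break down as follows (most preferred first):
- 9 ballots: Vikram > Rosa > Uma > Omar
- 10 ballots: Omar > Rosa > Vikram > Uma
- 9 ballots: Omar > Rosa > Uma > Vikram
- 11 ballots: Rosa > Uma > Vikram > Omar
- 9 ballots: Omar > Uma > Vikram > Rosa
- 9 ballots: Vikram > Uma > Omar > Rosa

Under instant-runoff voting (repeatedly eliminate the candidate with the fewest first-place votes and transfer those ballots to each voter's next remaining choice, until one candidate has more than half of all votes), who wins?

Vikram

Round 1: Rosa 11, Vikram 18, Omar 28, Uma 0. Uma eliminated.
Round 2: Rosa 11, Vikram 18, Omar 28. Rosa eliminated.
Round 3: Vikram 29, Omar 28. Vikram has a majority (≥29).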